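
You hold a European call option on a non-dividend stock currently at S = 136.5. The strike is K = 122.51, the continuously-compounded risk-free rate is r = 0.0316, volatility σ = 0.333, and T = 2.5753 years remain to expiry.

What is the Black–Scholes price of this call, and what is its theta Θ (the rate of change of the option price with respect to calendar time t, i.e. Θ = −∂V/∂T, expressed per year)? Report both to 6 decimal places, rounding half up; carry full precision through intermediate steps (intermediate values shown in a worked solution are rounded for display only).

price = 39.648728
Θ = -6.565411

σ√T = 0.333·√2.5753 = 0.534390
d₁ = (ln(S/K) + (r+σ²/2)T) / (σ√T) = (ln(136.5/122.51) + (0.0316+0.333²/2)·2.5753) / 0.534390 = (0.108132 + 0.224166) / 0.534390 = 0.621826
d₂ = d₁ − σ√T = 0.621826 − 0.534390 = 0.087437
e^{−rT} = e^{−0.0316·2.5753} = 0.921844
N(d₁) = 0.732972,  N(d₂) = 0.534838
Call price V = S·N(d₁) − K·e^{−rT}·N(d₂) = 100.050675 − 60.401947 = 39.648728
φ(d₁) = (1/√(2π))·e^{−d₁²/2} = 0.328811
Θ = −S·φ(d₁)·σ/(2√T) − r·K·e^{−rT}·N(d₂) = −4.656709 − 1.908702 = -6.565411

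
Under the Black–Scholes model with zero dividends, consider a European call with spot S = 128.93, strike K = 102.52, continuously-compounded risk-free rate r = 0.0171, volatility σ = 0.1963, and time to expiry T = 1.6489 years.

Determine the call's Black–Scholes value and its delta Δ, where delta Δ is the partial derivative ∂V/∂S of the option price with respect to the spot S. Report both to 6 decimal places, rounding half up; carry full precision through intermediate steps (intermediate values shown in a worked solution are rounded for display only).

σ√T = 0.1963·√1.6489 = 0.252068
d₁ = (ln(S/K) + (r+σ²/2)T) / (σ√T) = (ln(128.93/102.52) + (0.0171+0.1963²/2)·1.6489) / 0.252068 = (0.229212 + 0.059965) / 0.252068 = 1.147219
d₂ = d₁ − σ√T = 1.147219 − 0.252068 = 0.895151
e^{−rT} = e^{−0.0171·1.6489} = 0.972198
N(d₁) = 0.874354,  N(d₂) = 0.814647
Call price V = S·N(d₁) − K·e^{−rT}·N(d₂) = 112.730516 − 81.195605 = 31.534911
Δ = N(d₁) = 0.874354

price = 31.534911
Δ = 0.874354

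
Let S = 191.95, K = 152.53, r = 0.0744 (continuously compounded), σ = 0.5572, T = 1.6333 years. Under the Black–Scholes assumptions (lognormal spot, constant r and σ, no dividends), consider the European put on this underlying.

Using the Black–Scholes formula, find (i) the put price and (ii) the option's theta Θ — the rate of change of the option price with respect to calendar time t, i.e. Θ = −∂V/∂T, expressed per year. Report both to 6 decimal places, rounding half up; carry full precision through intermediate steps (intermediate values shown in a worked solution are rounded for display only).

σ√T = 0.5572·√1.6333 = 0.712105
d₁ = (ln(S/K) + (r+σ²/2)T) / (σ√T) = (ln(191.95/152.53) + (0.0744+0.5572²/2)·1.6333) / 0.712105 = (0.229874 + 0.375064) / 0.712105 = 0.849507
d₂ = d₁ − σ√T = 0.849507 − 0.712105 = 0.137402
e^{−rT} = e^{−0.0744·1.6333} = 0.885576
N(−d₁) = 0.197800,  N(−d₂) = 0.445357
Put price V = K·e^{−rT}·N(−d₂) − S·N(−d₁) = 60.157377 − 37.967658 = 22.189719
φ(d₁) = (1/√(2π))·e^{−d₁²/2} = 0.278101
Θ = −S·φ(d₁)·σ/(2√T) + r·K·e^{−rT}·N(−d₂) = −11.636959 + 4.475709 = -7.161251

price = 22.189719
Θ = -7.161251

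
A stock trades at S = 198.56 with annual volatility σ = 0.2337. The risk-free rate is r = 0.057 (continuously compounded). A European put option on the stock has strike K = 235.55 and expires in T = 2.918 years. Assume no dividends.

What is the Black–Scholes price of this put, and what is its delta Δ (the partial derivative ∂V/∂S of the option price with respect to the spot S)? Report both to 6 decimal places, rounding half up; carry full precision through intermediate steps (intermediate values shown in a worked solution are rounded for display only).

price = 31.935536
Δ = -0.425314

σ√T = 0.2337·√2.918 = 0.399210
d₁ = (ln(S/K) + (r+σ²/2)T) / (σ√T) = (ln(198.56/235.55) + (0.057+0.2337²/2)·2.918) / 0.399210 = (-0.170832 + 0.246010) / 0.399210 = 0.188318
d₂ = d₁ − σ√T = 0.188318 − 0.399210 = -0.210892
e^{−rT} = e^{−0.057·2.918} = 0.846770
N(−d₁) = 0.425314,  N(−d₂) = 0.583514
Put price V = K·e^{−rT}·N(−d₂) − S·N(−d₁) = 116.385824 − 84.450288 = 31.935536
Δ = −N(−d₁) = -0.425314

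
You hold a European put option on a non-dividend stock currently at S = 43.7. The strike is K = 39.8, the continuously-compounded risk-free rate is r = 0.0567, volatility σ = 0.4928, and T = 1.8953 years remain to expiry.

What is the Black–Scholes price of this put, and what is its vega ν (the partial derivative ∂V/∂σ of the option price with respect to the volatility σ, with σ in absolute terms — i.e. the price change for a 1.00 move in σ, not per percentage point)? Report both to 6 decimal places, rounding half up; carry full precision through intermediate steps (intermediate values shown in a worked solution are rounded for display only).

σ√T = 0.4928·√1.8953 = 0.678437
d₁ = (ln(S/K) + (r+σ²/2)T) / (σ√T) = (ln(43.7/39.8) + (0.0567+0.4928²/2)·1.8953) / 0.678437 = (0.093481 + 0.337602) / 0.678437 = 0.635406
d₂ = d₁ − σ√T = 0.635406 − 0.678437 = -0.043031
e^{−rT} = e^{−0.0567·1.8953} = 0.898109
N(−d₁) = 0.262582,  N(−d₂) = 0.517162
Put price V = K·e^{−rT}·N(−d₂) − S·N(−d₁) = 18.485812 − 11.474823 = 7.010989
φ(d₁) = (1/√(2π))·e^{−d₁²/2} = 0.326016
ν = S·φ(d₁)·√T = 19.613686

price = 7.010989
ν = 19.613686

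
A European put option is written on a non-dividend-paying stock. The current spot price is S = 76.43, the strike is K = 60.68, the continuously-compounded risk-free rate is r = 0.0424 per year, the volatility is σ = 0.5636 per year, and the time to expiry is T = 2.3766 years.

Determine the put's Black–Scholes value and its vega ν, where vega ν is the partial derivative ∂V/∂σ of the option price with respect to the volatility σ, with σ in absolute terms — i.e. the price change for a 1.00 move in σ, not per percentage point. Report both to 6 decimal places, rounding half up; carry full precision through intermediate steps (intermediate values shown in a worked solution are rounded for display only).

price = 12.747965
ν = 33.694887

σ√T = 0.5636·√2.3766 = 0.868858
d₁ = (ln(S/K) + (r+σ²/2)T) / (σ√T) = (ln(76.43/60.68) + (0.0424+0.5636²/2)·2.3766) / 0.868858 = (0.230761 + 0.478225) / 0.868858 = 0.815998
d₂ = d₁ − σ√T = 0.815998 − 0.868858 = -0.052861
e^{−rT} = e^{−0.0424·2.3766} = 0.904143
N(−d₁) = 0.207251,  N(−d₂) = 0.521079
Put price V = K·e^{−rT}·N(−d₂) − S·N(−d₁) = 28.588138 − 15.840173 = 12.747965
φ(d₁) = (1/√(2π))·e^{−d₁²/2} = 0.285971
ν = S·φ(d₁)·√T = 33.694887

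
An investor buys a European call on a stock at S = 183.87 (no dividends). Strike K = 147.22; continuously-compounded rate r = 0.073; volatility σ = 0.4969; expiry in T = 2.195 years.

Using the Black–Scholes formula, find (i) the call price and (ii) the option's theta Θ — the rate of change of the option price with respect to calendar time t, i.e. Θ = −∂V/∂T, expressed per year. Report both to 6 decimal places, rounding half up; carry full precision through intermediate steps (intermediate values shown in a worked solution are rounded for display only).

σ√T = 0.4969·√2.195 = 0.736184
d₁ = (ln(S/K) + (r+σ²/2)T) / (σ√T) = (ln(183.87/147.22) + (0.073+0.4969²/2)·2.195) / 0.736184 = (0.222301 + 0.431218) / 0.736184 = 0.887712
d₂ = d₁ − σ√T = 0.887712 − 0.736184 = 0.151528
e^{−rT} = e^{−0.073·2.195} = 0.851944
N(d₁) = 0.812652,  N(d₂) = 0.560220
Call price V = S·N(d₁) − K·e^{−rT}·N(d₂) = 149.422353 − 70.264606 = 79.157747
φ(d₁) = (1/√(2π))·e^{−d₁²/2} = 0.269024
Θ = −S·φ(d₁)·σ/(2√T) − r·K·e^{−rT}·N(d₂) = −8.295137 − 5.129316 = -13.424453

price = 79.157747
Θ = -13.424453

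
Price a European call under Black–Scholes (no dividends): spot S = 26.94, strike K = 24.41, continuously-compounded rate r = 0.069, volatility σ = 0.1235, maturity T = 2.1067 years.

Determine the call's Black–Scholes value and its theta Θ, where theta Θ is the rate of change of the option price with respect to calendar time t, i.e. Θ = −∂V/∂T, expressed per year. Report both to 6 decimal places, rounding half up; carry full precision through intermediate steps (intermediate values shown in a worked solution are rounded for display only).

σ√T = 0.1235·√2.1067 = 0.179254
d₁ = (ln(S/K) + (r+σ²/2)T) / (σ√T) = (ln(26.94/24.41) + (0.069+0.1235²/2)·2.1067) / 0.179254 = (0.098619 + 0.161428) / 0.179254 = 1.450723
d₂ = d₁ − σ√T = 1.450723 − 0.179254 = 1.271469
e^{−rT} = e^{−0.069·2.1067} = 0.864709
N(d₁) = 0.926571,  N(d₂) = 0.898219
Call price V = S·N(d₁) − K·e^{−rT}·N(d₂) = 24.961836 − 18.959200 = 6.002635
φ(d₁) = (1/√(2π))·e^{−d₁²/2} = 0.139284
Θ = −S·φ(d₁)·σ/(2√T) − r·K·e^{−rT}·N(d₂) = −0.159638 − 1.308185 = -1.467823

price = 6.002635
Θ = -1.467823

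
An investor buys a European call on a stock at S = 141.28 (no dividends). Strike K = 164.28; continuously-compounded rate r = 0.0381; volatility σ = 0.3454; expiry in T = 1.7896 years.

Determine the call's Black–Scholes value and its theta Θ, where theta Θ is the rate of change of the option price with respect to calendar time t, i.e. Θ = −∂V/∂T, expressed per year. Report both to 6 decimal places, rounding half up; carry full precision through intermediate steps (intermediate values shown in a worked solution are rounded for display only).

price = 21.260746
Θ = -9.259643

σ√T = 0.3454·√1.7896 = 0.462062
d₁ = (ln(S/K) + (r+σ²/2)T) / (σ√T) = (ln(141.28/164.28) + (0.0381+0.3454²/2)·1.7896) / 0.462062 = (-0.150829 + 0.174934) / 0.462062 = 0.052170
d₂ = d₁ − σ√T = 0.052170 − 0.462062 = -0.409892
e^{−rT} = e^{−0.0381·1.7896} = 0.934089
N(d₁) = 0.520803,  N(d₂) = 0.340943
Call price V = S·N(d₁) − K·e^{−rT}·N(d₂) = 73.579115 − 52.318368 = 21.260746
φ(d₁) = (1/√(2π))·e^{−d₁²/2} = 0.398400
Θ = −S·φ(d₁)·σ/(2√T) − r·K·e^{−rT}·N(d₂) = −7.266313 − 1.993330 = -9.259643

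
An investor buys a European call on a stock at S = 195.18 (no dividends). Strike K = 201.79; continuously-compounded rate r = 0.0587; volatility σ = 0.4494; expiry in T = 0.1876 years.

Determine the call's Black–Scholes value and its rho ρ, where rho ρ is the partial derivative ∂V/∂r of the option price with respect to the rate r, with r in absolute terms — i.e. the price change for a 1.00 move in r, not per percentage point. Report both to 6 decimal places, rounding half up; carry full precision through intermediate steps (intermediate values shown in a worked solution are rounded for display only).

price = 13.202945
ρ = 15.579669

σ√T = 0.4494·√0.1876 = 0.194648
d₁ = (ln(S/K) + (r+σ²/2)T) / (σ√T) = (ln(195.18/201.79) + (0.0587+0.4494²/2)·0.1876) / 0.194648 = (-0.033305 + 0.029956) / 0.194648 = -0.017207
d₂ = d₁ − σ√T = -0.017207 − 0.194648 = -0.211855
e^{−rT} = e^{−0.0587·0.1876} = 0.989048
N(d₁) = 0.493136,  N(d₂) = 0.416110
Call price V = S·N(d₁) − K·e^{−rT}·N(d₂) = 96.250219 − 83.047274 = 13.202945
ρ = K·T·e^{−rT}·N(d₂) = 15.579669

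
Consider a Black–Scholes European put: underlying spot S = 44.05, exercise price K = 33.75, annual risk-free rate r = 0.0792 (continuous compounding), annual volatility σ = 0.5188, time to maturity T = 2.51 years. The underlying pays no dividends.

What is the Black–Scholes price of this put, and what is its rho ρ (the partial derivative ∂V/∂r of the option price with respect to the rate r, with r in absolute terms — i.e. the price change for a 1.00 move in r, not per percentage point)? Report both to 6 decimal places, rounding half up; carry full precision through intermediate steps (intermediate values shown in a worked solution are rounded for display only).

σ√T = 0.5188·√2.51 = 0.821934
d₁ = (ln(S/K) + (r+σ²/2)T) / (σ√T) = (ln(44.05/33.75) + (0.0792+0.5188²/2)·2.51) / 0.821934 = (0.266345 + 0.536580) / 0.821934 = 0.976872
d₂ = d₁ − σ√T = 0.976872 − 0.821934 = 0.154939
e^{−rT} = e^{−0.0792·2.51} = 0.819720
N(−d₁) = 0.164316,  N(−d₂) = 0.438435
Put price V = K·e^{−rT}·N(−d₂) − S·N(−d₁) = 12.129546 − 7.238126 = 4.891420
ρ = −K·T·e^{−rT}·N(−d₂) = -30.445160

price = 4.891420
ρ = -30.445160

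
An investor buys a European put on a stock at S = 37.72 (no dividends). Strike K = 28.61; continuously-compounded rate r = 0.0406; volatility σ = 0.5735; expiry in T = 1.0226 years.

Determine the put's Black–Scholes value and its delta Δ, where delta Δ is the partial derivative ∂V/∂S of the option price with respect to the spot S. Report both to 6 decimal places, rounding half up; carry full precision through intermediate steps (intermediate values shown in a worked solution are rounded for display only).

price = 3.346404
Δ = -0.200954

σ√T = 0.5735·√1.0226 = 0.579944
d₁ = (ln(S/K) + (r+σ²/2)T) / (σ√T) = (ln(37.72/28.61) + (0.0406+0.5735²/2)·1.0226) / 0.579944 = (0.276434 + 0.209685) / 0.579944 = 0.838217
d₂ = d₁ − σ√T = 0.838217 − 0.579944 = 0.258273
e^{−rT} = e^{−0.0406·1.0226} = 0.959332
N(−d₁) = 0.200954,  N(−d₂) = 0.398098
Put price V = K·e^{−rT}·N(−d₂) − S·N(−d₁) = 10.926400 − 7.579997 = 3.346404
Δ = −N(−d₁) = -0.200954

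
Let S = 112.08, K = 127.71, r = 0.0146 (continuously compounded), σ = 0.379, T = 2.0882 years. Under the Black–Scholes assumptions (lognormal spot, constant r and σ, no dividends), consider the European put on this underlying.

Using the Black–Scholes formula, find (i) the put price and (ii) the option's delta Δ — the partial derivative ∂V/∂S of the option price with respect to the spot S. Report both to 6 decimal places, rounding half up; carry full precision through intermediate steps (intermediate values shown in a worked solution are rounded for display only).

price = 31.768965
Δ = -0.463692

σ√T = 0.379·√2.0882 = 0.547678
d₁ = (ln(S/K) + (r+σ²/2)T) / (σ√T) = (ln(112.08/127.71) + (0.0146+0.379²/2)·2.0882) / 0.547678 = (-0.130549 + 0.180463) / 0.547678 = 0.091138
d₂ = d₁ − σ√T = 0.091138 − 0.547678 = -0.456540
e^{−rT} = e^{−0.0146·2.0882} = 0.969972
N(−d₁) = 0.463692,  N(−d₂) = 0.675999
Put price V = K·e^{−rT}·N(−d₂) − S·N(−d₁) = 83.739517 − 51.970552 = 31.768965
Δ = −N(−d₁) = -0.463692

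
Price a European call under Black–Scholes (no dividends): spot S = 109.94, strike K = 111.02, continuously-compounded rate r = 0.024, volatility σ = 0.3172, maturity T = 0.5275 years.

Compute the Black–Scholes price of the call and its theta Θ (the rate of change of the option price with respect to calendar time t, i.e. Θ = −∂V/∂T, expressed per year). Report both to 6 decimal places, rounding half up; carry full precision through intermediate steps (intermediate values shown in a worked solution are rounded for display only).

σ√T = 0.3172·√0.5275 = 0.230380
d₁ = (ln(S/K) + (r+σ²/2)T) / (σ√T) = (ln(109.94/111.02) + (0.024+0.3172²/2)·0.5275) / 0.230380 = (-0.009776 + 0.039197) / 0.230380 = 0.127710
d₂ = d₁ − σ√T = 0.127710 − 0.230380 = -0.102670
e^{−rT} = e^{−0.024·0.5275} = 0.987420
N(d₁) = 0.550811,  N(d₂) = 0.459113
Call price V = S·N(d₁) − K·e^{−rT}·N(d₂) = 60.556139 − 50.329454 = 10.226685
φ(d₁) = (1/√(2π))·e^{−d₁²/2} = 0.395702
Θ = −S·φ(d₁)·σ/(2√T) − r·K·e^{−rT}·N(d₂) = −9.499836 − 1.207907 = -10.707743

price = 10.226685
Θ = -10.707743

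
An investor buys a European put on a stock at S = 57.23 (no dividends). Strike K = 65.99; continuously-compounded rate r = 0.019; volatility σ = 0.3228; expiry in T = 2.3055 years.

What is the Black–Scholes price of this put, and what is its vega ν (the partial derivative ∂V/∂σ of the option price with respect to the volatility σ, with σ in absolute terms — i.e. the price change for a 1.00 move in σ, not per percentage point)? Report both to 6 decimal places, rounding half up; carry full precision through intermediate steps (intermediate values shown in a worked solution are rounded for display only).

price = 14.849757
ν = 34.633685

σ√T = 0.3228·√2.3055 = 0.490135
d₁ = (ln(S/K) + (r+σ²/2)T) / (σ√T) = (ln(57.23/65.99) + (0.019+0.3228²/2)·2.3055) / 0.490135 = (-0.142425 + 0.163921) / 0.490135 = 0.043857
d₂ = d₁ − σ√T = 0.043857 − 0.490135 = -0.446278
e^{−rT} = e^{−0.019·2.3055} = 0.957141
N(−d₁) = 0.482509,  N(−d₂) = 0.672302
Put price V = K·e^{−rT}·N(−d₂) − S·N(−d₁) = 42.463758 − 27.614000 = 14.849757
φ(d₁) = (1/√(2π))·e^{−d₁²/2} = 0.398559
ν = S·φ(d₁)·√T = 34.633685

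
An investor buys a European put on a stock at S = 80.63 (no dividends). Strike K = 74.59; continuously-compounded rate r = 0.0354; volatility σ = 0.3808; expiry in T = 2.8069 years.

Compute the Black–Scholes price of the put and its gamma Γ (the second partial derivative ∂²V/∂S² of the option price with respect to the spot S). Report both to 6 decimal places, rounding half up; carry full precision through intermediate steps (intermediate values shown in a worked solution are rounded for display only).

price = 12.677593
Γ = 0.006490

σ√T = 0.3808·√2.8069 = 0.637985
d₁ = (ln(S/K) + (r+σ²/2)T) / (σ√T) = (ln(80.63/74.59) + (0.0354+0.3808²/2)·2.8069) / 0.637985 = (0.077864 + 0.302877) / 0.637985 = 0.596787
d₂ = d₁ − σ√T = 0.596787 − 0.637985 = -0.041198
e^{−rT} = e^{−0.0354·2.8069} = 0.905413
N(−d₁) = 0.275325,  N(−d₂) = 0.516431
Put price V = K·e^{−rT}·N(−d₂) − S·N(−d₁) = 34.877037 − 22.199444 = 12.677593
φ(d₁) = (1/√(2π))·e^{−d₁²/2} = 0.333866
Γ = φ(d₁) / (S·σ·√T) = 0.006490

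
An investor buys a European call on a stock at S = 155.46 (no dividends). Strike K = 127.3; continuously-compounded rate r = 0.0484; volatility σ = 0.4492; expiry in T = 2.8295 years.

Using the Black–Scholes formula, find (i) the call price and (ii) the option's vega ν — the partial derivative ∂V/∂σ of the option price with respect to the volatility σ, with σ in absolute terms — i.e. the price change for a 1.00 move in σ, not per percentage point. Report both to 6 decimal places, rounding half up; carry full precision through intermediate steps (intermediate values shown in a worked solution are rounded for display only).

σ√T = 0.4492·√2.8295 = 0.755605
d₁ = (ln(S/K) + (r+σ²/2)T) / (σ√T) = (ln(155.46/127.3) + (0.0484+0.4492²/2)·2.8295) / 0.755605 = (0.199842 + 0.422417) / 0.755605 = 0.823525
d₂ = d₁ − σ√T = 0.823525 − 0.755605 = 0.067920
e^{−rT} = e^{−0.0484·2.8295} = 0.872016
N(d₁) = 0.794895,  N(d₂) = 0.527075
Call price V = S·N(d₁) − K·e^{−rT}·N(d₂) = 123.574394 − 58.509367 = 65.065027
φ(d₁) = (1/√(2π))·e^{−d₁²/2} = 0.284212
ν = S·φ(d₁)·√T = 74.321749

price = 65.065027
ν = 74.321749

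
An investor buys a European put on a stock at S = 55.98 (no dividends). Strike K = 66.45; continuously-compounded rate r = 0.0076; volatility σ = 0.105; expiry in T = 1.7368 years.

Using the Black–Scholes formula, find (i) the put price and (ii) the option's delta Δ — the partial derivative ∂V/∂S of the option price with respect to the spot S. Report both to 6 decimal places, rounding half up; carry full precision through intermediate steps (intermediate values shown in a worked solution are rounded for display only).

σ√T = 0.105·√1.7368 = 0.138377
d₁ = (ln(S/K) + (r+σ²/2)T) / (σ√T) = (ln(55.98/66.45) + (0.0076+0.105²/2)·1.7368) / 0.138377 = (-0.171455 + 0.022774) / 0.138377 = -1.074466
d₂ = d₁ − σ√T = -1.074466 − 0.138377 = -1.212843
e^{−rT} = e^{−0.0076·1.7368} = 0.986887
N(−d₁) = 0.858693,  N(−d₂) = 0.887405
Put price V = K·e^{−rT}·N(−d₂) − S·N(−d₁) = 58.194826 − 48.069640 = 10.125186
Δ = −N(−d₁) = -0.858693

price = 10.125186
Δ = -0.858693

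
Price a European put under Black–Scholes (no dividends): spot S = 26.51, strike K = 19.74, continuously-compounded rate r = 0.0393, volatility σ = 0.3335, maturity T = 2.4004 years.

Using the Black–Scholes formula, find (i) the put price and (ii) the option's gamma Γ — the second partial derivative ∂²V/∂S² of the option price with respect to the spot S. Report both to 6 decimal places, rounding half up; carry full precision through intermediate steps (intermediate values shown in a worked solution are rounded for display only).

σ√T = 0.3335·√2.4004 = 0.516699
d₁ = (ln(S/K) + (r+σ²/2)T) / (σ√T) = (ln(26.51/19.74) + (0.0393+0.3335²/2)·2.4004) / 0.516699 = (0.294875 + 0.227825) / 0.516699 = 1.011613
d₂ = d₁ − σ√T = 1.011613 − 0.516699 = 0.494914
e^{−rT} = e^{−0.0393·2.4004} = 0.909977
N(−d₁) = 0.155861,  N(−d₂) = 0.310330
Put price V = K·e^{−rT}·N(−d₂) − S·N(−d₁) = 5.574448 − 4.131888 = 1.442560
φ(d₁) = (1/√(2π))·e^{−d₁²/2} = 0.239161
Γ = φ(d₁) / (S·σ·√T) = 0.017460

price = 1.442560
Γ = 0.017460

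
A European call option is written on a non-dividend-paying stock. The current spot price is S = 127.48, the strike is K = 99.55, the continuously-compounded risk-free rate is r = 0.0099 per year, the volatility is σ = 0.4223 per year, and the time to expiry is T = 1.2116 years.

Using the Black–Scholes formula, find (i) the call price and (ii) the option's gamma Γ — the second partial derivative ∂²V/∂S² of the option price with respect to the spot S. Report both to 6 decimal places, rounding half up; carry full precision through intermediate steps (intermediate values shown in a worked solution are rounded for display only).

σ√T = 0.4223·√1.2116 = 0.464837
d₁ = (ln(S/K) + (r+σ²/2)T) / (σ√T) = (ln(127.48/99.55) + (0.0099+0.4223²/2)·1.2116) / 0.464837 = (0.247299 + 0.120032) / 0.464837 = 0.790236
d₂ = d₁ − σ√T = 0.790236 − 0.464837 = 0.325399
e^{−rT} = e^{−0.0099·1.2116} = 0.988077
N(d₁) = 0.785305,  N(d₂) = 0.627560
Call price V = S·N(d₁) − K·e^{−rT}·N(d₂) = 100.110690 − 61.728762 = 38.381928
φ(d₁) = (1/√(2π))·e^{−d₁²/2} = 0.291949
Γ = φ(d₁) / (S·σ·√T) = 0.004927

price = 38.381928
Γ = 0.004927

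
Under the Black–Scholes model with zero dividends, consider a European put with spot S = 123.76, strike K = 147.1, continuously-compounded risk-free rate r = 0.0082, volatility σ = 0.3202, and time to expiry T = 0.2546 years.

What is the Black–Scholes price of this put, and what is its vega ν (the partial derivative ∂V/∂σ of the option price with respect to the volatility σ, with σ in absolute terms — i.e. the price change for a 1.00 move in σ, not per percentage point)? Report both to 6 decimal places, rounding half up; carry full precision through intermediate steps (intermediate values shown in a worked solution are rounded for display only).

price = 24.657450
ν = 15.478433

σ√T = 0.3202·√0.2546 = 0.161566
d₁ = (ln(S/K) + (r+σ²/2)T) / (σ√T) = (ln(123.76/147.1) + (0.0082+0.3202²/2)·0.2546) / 0.161566 = (-0.172768 + 0.015140) / 0.161566 = -0.975630
d₂ = d₁ − σ√T = -0.975630 − 0.161566 = -1.137196
e^{−rT} = e^{−0.0082·0.2546} = 0.997914
N(−d₁) = 0.835376,  N(−d₂) = 0.872272
Put price V = K·e^{−rT}·N(−d₂) − S·N(−d₁) = 128.043601 − 103.386151 = 24.657450
φ(d₁) = (1/√(2π))·e^{−d₁²/2} = 0.247866
ν = S·φ(d₁)·√T = 15.478433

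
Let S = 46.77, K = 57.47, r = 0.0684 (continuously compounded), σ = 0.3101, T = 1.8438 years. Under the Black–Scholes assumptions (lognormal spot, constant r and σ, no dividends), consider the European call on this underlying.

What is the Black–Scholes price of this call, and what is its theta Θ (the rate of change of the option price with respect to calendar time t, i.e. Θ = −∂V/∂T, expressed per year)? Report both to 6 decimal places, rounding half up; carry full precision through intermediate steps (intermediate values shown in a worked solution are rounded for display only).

price = 6.321668
Θ = -3.323733

σ√T = 0.3101·√1.8438 = 0.421074
d₁ = (ln(S/K) + (r+σ²/2)T) / (σ√T) = (ln(46.77/57.47) + (0.0684+0.3101²/2)·1.8438) / 0.421074 = (-0.206021 + 0.214768) / 0.421074 = 0.020772
d₂ = d₁ − σ√T = 0.020772 − 0.421074 = -0.400302
e^{−rT} = e^{−0.0684·1.8438} = 0.881513
N(d₁) = 0.508286,  N(d₂) = 0.344467
Call price V = S·N(d₁) − K·e^{−rT}·N(d₂) = 23.772548 − 17.450881 = 6.321668
φ(d₁) = (1/√(2π))·e^{−d₁²/2} = 0.398856
Θ = −S·φ(d₁)·σ/(2√T) − r·K·e^{−rT}·N(d₂) = −2.130093 − 1.193640 = -3.323733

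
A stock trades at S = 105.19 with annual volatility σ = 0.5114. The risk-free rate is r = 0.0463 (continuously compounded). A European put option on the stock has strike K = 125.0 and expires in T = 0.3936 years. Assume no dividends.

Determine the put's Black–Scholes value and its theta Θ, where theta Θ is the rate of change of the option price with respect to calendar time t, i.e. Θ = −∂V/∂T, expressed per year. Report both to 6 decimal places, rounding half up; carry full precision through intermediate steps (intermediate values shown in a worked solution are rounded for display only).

price = 24.931732
Θ = -12.045113

σ√T = 0.5114·√0.3936 = 0.320840
d₁ = (ln(S/K) + (r+σ²/2)T) / (σ√T) = (ln(105.19/125.0) + (0.0463+0.5114²/2)·0.3936) / 0.320840 = (-0.172545 + 0.069693) / 0.320840 = -0.320573
d₂ = d₁ − σ√T = -0.320573 − 0.320840 = -0.641413
e^{−rT} = e^{−0.0463·0.3936} = 0.981941
N(−d₁) = 0.625733,  N(−d₂) = 0.739373
Put price V = K·e^{−rT}·N(−d₂) − S·N(−d₁) = 90.752603 − 65.820871 = 24.931732
φ(d₁) = (1/√(2π))·e^{−d₁²/2} = 0.378961
Θ = −S·φ(d₁)·σ/(2√T) + r·K·e^{−rT}·N(−d₂) = −16.246958 + 4.201846 = -12.045113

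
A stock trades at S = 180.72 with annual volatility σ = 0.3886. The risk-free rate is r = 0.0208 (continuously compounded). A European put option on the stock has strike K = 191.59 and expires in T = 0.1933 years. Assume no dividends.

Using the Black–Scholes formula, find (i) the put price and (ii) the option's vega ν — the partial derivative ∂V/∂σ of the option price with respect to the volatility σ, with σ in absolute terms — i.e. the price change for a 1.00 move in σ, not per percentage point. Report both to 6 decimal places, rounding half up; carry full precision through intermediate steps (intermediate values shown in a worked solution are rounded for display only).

price = 18.331033
ν = 30.849817

σ√T = 0.3886·√0.1933 = 0.170851
d₁ = (ln(S/K) + (r+σ²/2)T) / (σ√T) = (ln(180.72/191.59) + (0.0208+0.3886²/2)·0.1933) / 0.170851 = (-0.058409 + 0.018616) / 0.170851 = -0.232910
d₂ = d₁ − σ√T = -0.232910 − 0.170851 = -0.403762
e^{−rT} = e^{−0.0208·0.1933} = 0.995987
N(−d₁) = 0.592084,  N(−d₂) = 0.656806
Put price V = K·e^{−rT}·N(−d₂) − S·N(−d₁) = 125.332530 − 107.001497 = 18.331033
φ(d₁) = (1/√(2π))·e^{−d₁²/2} = 0.388267
ν = S·φ(d₁)·√T = 30.849817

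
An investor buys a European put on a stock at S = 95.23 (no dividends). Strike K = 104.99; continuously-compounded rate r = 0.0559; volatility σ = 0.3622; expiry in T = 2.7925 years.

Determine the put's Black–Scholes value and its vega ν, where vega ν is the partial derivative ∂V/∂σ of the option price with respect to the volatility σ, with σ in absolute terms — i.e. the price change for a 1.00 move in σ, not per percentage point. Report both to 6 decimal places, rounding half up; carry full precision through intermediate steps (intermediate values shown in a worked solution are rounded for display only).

σ√T = 0.3622·√2.7925 = 0.605264
d₁ = (ln(S/K) + (r+σ²/2)T) / (σ√T) = (ln(95.23/104.99) + (0.0559+0.3622²/2)·2.7925) / 0.605264 = (-0.097570 + 0.339273) / 0.605264 = 0.399335
d₂ = d₁ − σ√T = 0.399335 − 0.605264 = -0.205929
e^{−rT} = e^{−0.0559·2.7925} = 0.855473
N(−d₁) = 0.344823,  N(−d₂) = 0.581577
Put price V = K·e^{−rT}·N(−d₂) − S·N(−d₁) = 52.234984 − 32.837520 = 19.397464
φ(d₁) = (1/√(2π))·e^{−d₁²/2} = 0.368368
ν = S·φ(d₁)·√T = 58.620882

price = 19.397464
ν = 58.620882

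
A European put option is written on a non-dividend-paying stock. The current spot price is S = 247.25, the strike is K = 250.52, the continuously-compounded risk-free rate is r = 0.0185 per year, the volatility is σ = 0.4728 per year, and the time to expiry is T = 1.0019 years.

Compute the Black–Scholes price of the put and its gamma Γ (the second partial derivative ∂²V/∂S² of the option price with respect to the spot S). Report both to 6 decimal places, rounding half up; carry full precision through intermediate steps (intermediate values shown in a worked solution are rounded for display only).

price = 45.461738
Γ = 0.003306

σ√T = 0.4728·√1.0019 = 0.473249
d₁ = (ln(S/K) + (r+σ²/2)T) / (σ√T) = (ln(247.25/250.52) + (0.0185+0.4728²/2)·1.0019) / 0.473249 = (-0.013139 + 0.130517) / 0.473249 = 0.248027
d₂ = d₁ − σ√T = 0.248027 − 0.473249 = -0.225222
e^{−rT} = e^{−0.0185·1.0019} = 0.981636
N(−d₁) = 0.402057,  N(−d₂) = 0.589097
Put price V = K·e^{−rT}·N(−d₂) − S·N(−d₁) = 144.870245 − 99.408507 = 45.461738
φ(d₁) = (1/√(2π))·e^{−d₁²/2} = 0.386858
Γ = φ(d₁) / (S·σ·√T) = 0.003306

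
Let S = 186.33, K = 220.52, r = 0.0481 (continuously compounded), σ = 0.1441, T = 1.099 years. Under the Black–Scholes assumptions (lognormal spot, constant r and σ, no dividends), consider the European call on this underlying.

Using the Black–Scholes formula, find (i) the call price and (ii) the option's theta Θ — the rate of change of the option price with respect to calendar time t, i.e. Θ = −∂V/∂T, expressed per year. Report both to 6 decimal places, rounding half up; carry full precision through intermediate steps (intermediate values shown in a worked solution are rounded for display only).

σ√T = 0.1441·√1.099 = 0.151065
d₁ = (ln(S/K) + (r+σ²/2)T) / (σ√T) = (ln(186.33/220.52) + (0.0481+0.1441²/2)·1.099) / 0.151065 = (-0.168469 + 0.064272) / 0.151065 = -0.689751
d₂ = d₁ − σ√T = -0.689751 − 0.151065 = -0.840815
e^{−rT} = e^{−0.0481·1.099} = 0.948511
N(d₁) = 0.245176,  N(d₂) = 0.200226
Call price V = S·N(d₁) − K·e^{−rT}·N(d₂) = 45.683552 − 41.880339 = 3.803212
φ(d₁) = (1/√(2π))·e^{−d₁²/2} = 0.314486
Θ = −S·φ(d₁)·σ/(2√T) − r·K·e^{−rT}·N(d₂) = −4.027346 − 2.014444 = -6.041790

price = 3.803212
Θ = -6.041790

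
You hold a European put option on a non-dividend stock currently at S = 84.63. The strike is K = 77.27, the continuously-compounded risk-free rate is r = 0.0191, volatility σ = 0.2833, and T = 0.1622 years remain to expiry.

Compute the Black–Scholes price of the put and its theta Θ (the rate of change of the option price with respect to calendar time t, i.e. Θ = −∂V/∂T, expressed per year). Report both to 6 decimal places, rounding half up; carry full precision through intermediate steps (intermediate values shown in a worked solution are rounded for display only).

σ√T = 0.2833·√0.1622 = 0.114096
d₁ = (ln(S/K) + (r+σ²/2)T) / (σ√T) = (ln(84.63/77.27) + (0.0191+0.2833²/2)·0.1622) / 0.114096 = (0.090983 + 0.009607) / 0.114096 = 0.881623
d₂ = d₁ − σ√T = 0.881623 − 0.114096 = 0.767527
e^{−rT} = e^{−0.0191·0.1622} = 0.996907
N(−d₁) = 0.188990,  N(−d₂) = 0.221384
Put price V = K·e^{−rT}·N(−d₂) − S·N(−d₁) = 17.053442 − 15.994249 = 1.059193
φ(d₁) = (1/√(2π))·e^{−d₁²/2} = 0.270477
Θ = −S·φ(d₁)·σ/(2√T) + r·K·e^{−rT}·N(−d₂) = −8.050926 + 0.325721 = -7.725205

price = 1.059193
Θ = -7.725205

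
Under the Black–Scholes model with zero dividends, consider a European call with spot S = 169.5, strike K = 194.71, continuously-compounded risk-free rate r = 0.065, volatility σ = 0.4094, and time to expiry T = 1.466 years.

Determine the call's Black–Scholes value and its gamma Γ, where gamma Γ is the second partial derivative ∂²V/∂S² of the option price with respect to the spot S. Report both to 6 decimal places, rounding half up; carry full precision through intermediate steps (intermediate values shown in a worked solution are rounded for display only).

price = 30.285258
Γ = 0.004688

σ√T = 0.4094·√1.466 = 0.495695
d₁ = (ln(S/K) + (r+σ²/2)T) / (σ√T) = (ln(169.5/194.71) + (0.065+0.4094²/2)·1.466) / 0.495695 = (-0.138658 + 0.218147) / 0.495695 = 0.160358
d₂ = d₁ − σ√T = 0.160358 − 0.495695 = -0.335338
e^{−rT} = e^{−0.065·1.466} = 0.909109
N(d₁) = 0.563700,  N(d₂) = 0.368685
Call price V = S·N(d₁) − K·e^{−rT}·N(d₂) = 95.547211 − 65.261953 = 30.285258
φ(d₁) = (1/√(2π))·e^{−d₁²/2} = 0.393846
Γ = φ(d₁) / (S·σ·√T) = 0.004688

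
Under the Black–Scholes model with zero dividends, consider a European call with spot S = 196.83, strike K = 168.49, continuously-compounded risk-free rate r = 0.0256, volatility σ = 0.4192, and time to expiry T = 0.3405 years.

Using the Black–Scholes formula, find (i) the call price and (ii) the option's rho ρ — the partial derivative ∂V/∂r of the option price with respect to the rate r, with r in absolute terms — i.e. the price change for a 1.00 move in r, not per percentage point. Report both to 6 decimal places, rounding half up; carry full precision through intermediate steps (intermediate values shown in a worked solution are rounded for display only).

price = 36.426733
ρ = 40.291952

σ√T = 0.4192·√0.3405 = 0.244613
d₁ = (ln(S/K) + (r+σ²/2)T) / (σ√T) = (ln(196.83/168.49) + (0.0256+0.4192²/2)·0.3405) / 0.244613 = (0.155464 + 0.038635) / 0.244613 = 0.793492
d₂ = d₁ − σ√T = 0.793492 − 0.244613 = 0.548879
e^{−rT} = e^{−0.0256·0.3405} = 0.991321
N(d₁) = 0.786254,  N(d₂) = 0.708456
Call price V = S·N(d₁) − K·e^{−rT}·N(d₂) = 154.758456 − 118.331723 = 36.426733
ρ = K·T·e^{−rT}·N(d₂) = 40.291952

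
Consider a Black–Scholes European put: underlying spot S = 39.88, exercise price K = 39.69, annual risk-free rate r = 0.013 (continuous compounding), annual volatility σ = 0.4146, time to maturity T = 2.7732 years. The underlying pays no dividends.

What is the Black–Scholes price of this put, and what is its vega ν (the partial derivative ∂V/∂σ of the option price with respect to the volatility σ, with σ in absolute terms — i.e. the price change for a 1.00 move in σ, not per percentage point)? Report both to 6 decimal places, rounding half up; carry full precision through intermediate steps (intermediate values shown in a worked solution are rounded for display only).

price = 9.774878
ν = 24.414778

σ√T = 0.4146·√2.7732 = 0.690430
d₁ = (ln(S/K) + (r+σ²/2)T) / (σ√T) = (ln(39.88/39.69) + (0.013+0.4146²/2)·2.7732) / 0.690430 = (0.004776 + 0.274399) / 0.690430 = 0.404348
d₂ = d₁ − σ√T = 0.404348 − 0.690430 = -0.286082
e^{−rT} = e^{−0.013·2.7732} = 0.964591
N(−d₁) = 0.342978,  N(−d₂) = 0.612592
Put price V = K·e^{−rT}·N(−d₂) − S·N(−d₁) = 23.452853 − 13.677975 = 9.774878
φ(d₁) = (1/√(2π))·e^{−d₁²/2} = 0.367627
ν = S·φ(d₁)·√T = 24.414778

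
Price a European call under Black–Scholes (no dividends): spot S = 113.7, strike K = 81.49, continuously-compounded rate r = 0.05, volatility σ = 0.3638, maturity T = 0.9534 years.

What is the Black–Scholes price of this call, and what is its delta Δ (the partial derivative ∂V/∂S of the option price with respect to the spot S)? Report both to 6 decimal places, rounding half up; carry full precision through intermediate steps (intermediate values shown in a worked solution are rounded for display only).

σ√T = 0.3638·√0.9534 = 0.355222
d₁ = (ln(S/K) + (r+σ²/2)T) / (σ√T) = (ln(113.7/81.49) + (0.05+0.3638²/2)·0.9534) / 0.355222 = (0.333083 + 0.110761) / 0.355222 = 1.249484
d₂ = d₁ − σ√T = 1.249484 − 0.355222 = 0.894261
e^{−rT} = e^{−0.05·0.9534} = 0.953448
N(d₁) = 0.894256,  N(d₂) = 0.814409
Call price V = S·N(d₁) − K·e^{−rT}·N(d₂) = 101.676896 − 63.276734 = 38.400162
Δ = N(d₁) = 0.894256

price = 38.400162
Δ = 0.894256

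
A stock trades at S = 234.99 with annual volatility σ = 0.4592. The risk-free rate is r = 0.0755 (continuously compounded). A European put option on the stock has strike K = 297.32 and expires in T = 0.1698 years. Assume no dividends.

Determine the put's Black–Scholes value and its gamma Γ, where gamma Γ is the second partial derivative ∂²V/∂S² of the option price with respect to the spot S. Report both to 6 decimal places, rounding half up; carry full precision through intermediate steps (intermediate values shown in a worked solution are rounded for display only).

price = 61.464554
Γ = 0.005002

σ√T = 0.4592·√0.1698 = 0.189222
d₁ = (ln(S/K) + (r+σ²/2)T) / (σ√T) = (ln(234.99/297.32) + (0.0755+0.4592²/2)·0.1698) / 0.189222 = (-0.235266 + 0.030722) / 0.189222 = -1.080975
d₂ = d₁ − σ√T = -1.080975 − 0.189222 = -1.270196
e^{−rT} = e^{−0.0755·0.1698} = 0.987262
N(−d₁) = 0.860146,  N(−d₂) = 0.897993
Put price V = K·e^{−rT}·N(−d₂) − S·N(−d₁) = 263.590209 − 202.125655 = 61.464554
φ(d₁) = (1/√(2π))·e^{−d₁²/2} = 0.222419
Γ = φ(d₁) / (S·σ·√T) = 0.005002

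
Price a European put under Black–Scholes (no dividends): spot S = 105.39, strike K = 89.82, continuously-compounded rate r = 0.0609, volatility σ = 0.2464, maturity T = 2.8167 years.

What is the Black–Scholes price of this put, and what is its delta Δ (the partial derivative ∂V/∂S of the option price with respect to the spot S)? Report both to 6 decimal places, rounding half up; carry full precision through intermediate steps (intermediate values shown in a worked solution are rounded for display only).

price = 4.372695
Δ = -0.156692

σ√T = 0.2464·√2.8167 = 0.413534
d₁ = (ln(S/K) + (r+σ²/2)T) / (σ√T) = (ln(105.39/89.82) + (0.0609+0.2464²/2)·2.8167) / 0.413534 = (0.159860 + 0.257042) / 0.413534 = 1.008145
d₂ = d₁ − σ√T = 1.008145 − 0.413534 = 0.594612
e^{−rT} = e^{−0.0609·2.8167} = 0.842369
N(−d₁) = 0.156692,  N(−d₂) = 0.276052
Put price V = K·e^{−rT}·N(−d₂) − S·N(−d₁) = 20.886498 − 16.513803 = 4.372695
Δ = −N(−d₁) = -0.156692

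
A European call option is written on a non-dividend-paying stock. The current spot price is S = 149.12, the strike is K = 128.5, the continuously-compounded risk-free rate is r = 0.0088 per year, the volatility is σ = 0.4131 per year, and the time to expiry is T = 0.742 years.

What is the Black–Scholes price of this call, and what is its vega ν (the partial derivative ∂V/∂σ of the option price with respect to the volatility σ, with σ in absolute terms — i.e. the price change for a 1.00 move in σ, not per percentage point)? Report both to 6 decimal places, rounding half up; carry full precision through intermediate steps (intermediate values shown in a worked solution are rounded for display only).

σ√T = 0.4131·√0.742 = 0.355842
d₁ = (ln(S/K) + (r+σ²/2)T) / (σ√T) = (ln(149.12/128.5) + (0.0088+0.4131²/2)·0.742) / 0.355842 = (0.148822 + 0.069841) / 0.355842 = 0.614497
d₂ = d₁ − σ√T = 0.614497 − 0.355842 = 0.258655
e^{−rT} = e^{−0.0088·0.742} = 0.993492
N(d₁) = 0.730557,  N(d₂) = 0.602049
Call price V = S·N(d₁) − K·e^{−rT}·N(d₂) = 108.940586 − 76.859826 = 32.080760
φ(d₁) = (1/√(2π))·e^{−d₁²/2} = 0.330304
ν = S·φ(d₁)·√T = 42.427916

price = 32.080760
ν = 42.427916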